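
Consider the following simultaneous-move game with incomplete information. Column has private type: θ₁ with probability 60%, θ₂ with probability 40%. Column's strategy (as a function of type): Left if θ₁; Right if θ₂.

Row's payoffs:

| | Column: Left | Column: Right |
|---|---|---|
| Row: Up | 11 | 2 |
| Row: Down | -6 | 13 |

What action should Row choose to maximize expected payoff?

E[Up] = 0.6·(11) + 0.4·(2) = 7.4
E[Down] = 0.6·(-6) + 0.4·(13) = 1.6
Best response: Up (7.4 is the largest).

Up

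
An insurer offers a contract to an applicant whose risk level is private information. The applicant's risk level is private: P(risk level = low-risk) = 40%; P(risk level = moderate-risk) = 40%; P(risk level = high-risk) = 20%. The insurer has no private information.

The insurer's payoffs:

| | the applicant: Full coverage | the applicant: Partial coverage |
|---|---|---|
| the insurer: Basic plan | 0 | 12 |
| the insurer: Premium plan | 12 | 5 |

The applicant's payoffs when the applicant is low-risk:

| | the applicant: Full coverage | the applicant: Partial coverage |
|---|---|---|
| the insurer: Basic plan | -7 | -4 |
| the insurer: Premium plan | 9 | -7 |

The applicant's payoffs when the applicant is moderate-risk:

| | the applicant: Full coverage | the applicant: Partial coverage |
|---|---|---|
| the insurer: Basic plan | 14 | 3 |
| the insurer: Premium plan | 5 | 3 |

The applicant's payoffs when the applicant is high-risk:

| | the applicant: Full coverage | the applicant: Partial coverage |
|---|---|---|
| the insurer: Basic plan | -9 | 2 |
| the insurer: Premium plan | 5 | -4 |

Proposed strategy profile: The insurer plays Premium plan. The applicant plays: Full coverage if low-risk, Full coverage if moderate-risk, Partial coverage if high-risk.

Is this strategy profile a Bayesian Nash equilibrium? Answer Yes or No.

No

A profile is a BNE iff every type of every player is best-responding given beliefs about the other side.
The insurer plays Premium plan: E[Premium plan] = 0.4·(12) + 0.4·(12) + 0.2·(5) = 10.6; E[Basic plan] = 2.4. Best-responding. ✓
The applicant (risk level low-risk), facing Premium plan: Full coverage gives 9, Partial coverage gives -7. Proposed Full coverage is best. ✓
The applicant (risk level moderate-risk), facing Premium plan: Full coverage gives 5, Partial coverage gives 3. Proposed Full coverage is best. ✓
The applicant (risk level high-risk), facing Premium plan: Full coverage gives 5, Partial coverage gives -4. Proposed Partial coverage is not best — profitable deviation exists. ✗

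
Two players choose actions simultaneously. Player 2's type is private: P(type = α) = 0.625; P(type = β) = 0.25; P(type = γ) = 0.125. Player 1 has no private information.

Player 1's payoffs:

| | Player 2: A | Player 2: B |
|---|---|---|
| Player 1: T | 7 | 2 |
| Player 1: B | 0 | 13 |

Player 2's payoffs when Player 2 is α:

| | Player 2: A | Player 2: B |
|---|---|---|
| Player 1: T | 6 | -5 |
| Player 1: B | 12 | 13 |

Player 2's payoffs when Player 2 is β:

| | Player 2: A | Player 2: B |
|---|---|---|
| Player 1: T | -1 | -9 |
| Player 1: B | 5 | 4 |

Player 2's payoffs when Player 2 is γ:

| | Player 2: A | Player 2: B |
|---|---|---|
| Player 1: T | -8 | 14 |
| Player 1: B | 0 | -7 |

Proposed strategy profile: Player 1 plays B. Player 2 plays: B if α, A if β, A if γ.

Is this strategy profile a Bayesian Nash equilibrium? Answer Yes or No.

Yes

Player 1 plays B: E[B] = 0.625·(13) + 0.25·(0) + 0.125·(0) = 8.125; E[T] = 3.875. Best-responding. ✓
Player 2 (type α), facing B: A gives 12, B gives 13. Proposed B is best. ✓
Player 2 (type β), facing B: A gives 5, B gives 4. Proposed A is best. ✓
Player 2 (type γ), facing B: A gives 0, B gives -7. Proposed A is best. ✓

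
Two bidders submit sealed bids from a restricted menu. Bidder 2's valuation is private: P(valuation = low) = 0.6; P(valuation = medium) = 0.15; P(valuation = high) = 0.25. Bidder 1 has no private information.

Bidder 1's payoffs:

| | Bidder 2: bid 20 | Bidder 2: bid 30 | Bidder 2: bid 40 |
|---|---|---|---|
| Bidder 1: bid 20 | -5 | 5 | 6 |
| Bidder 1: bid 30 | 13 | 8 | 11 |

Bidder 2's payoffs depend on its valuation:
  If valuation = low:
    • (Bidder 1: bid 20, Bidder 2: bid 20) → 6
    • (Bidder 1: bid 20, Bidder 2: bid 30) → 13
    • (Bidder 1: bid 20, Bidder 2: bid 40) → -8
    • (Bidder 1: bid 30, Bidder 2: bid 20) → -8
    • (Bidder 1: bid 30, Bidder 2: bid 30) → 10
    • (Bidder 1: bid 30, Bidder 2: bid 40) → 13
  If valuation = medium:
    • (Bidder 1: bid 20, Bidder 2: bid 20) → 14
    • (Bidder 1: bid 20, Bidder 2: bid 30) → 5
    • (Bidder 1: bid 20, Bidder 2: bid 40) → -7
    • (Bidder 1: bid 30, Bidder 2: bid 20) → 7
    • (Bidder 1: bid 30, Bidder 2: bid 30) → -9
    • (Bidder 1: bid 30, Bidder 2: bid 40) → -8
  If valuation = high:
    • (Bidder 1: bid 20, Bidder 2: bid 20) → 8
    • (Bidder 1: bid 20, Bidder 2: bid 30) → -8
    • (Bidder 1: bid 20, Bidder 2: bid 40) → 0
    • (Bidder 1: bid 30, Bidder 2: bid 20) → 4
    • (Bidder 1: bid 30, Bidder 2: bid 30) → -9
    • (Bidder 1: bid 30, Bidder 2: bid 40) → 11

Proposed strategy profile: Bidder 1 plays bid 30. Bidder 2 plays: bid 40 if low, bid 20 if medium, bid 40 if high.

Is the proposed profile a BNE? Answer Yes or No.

A profile is a BNE iff every type of every player is best-responding given beliefs about the other side.
Bidder 1 plays bid 30: E[bid 30] = 0.6·(11) + 0.15·(13) + 0.25·(11) = 11.3; E[bid 20] = 4.35. Best-responding. ✓
Bidder 2 (valuation low), facing bid 30: bid 20 gives -8, bid 30 gives 10, bid 40 gives 13. Proposed bid 40 is best. ✓
Bidder 2 (valuation medium), facing bid 30: bid 20 gives 7, bid 30 gives -9, bid 40 gives -8. Proposed bid 20 is best. ✓
Bidder 2 (valuation high), facing bid 30: bid 20 gives 4, bid 30 gives -9, bid 40 gives 11. Proposed bid 40 is best. ✓

Yes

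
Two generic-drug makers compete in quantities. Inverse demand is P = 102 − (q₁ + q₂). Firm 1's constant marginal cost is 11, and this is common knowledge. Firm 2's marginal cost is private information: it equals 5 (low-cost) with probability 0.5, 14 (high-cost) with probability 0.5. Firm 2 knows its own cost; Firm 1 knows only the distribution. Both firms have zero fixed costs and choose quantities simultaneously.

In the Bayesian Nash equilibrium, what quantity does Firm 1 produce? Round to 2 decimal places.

Type-c best response for Firm 2: q₂(c) = (102 − c)/2 − q₁/2.
Firm 1 maximizes expected profit; its first-order condition is 102 − 2q₁ − E[q₂] − 11 = 0.
Substituting E[q₂] and solving: E[c₂] = 9.5, so q₁ = (102 − 2·11 + 9.5)/3 = 29.8333.

29.83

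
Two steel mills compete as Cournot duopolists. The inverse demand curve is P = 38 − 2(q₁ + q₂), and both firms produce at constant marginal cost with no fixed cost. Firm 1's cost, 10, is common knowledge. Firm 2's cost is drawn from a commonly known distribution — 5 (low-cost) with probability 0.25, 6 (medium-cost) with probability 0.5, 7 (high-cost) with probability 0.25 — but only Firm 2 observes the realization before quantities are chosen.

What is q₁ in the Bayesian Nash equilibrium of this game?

4

Firm 2 with cost c maximizes (38 − 2(q₁+q₂) − c)·q₂, giving q₂(c) = (38 − c − 2q₁)/4.
E[c₂] = 0.25·5 + 0.5·6 + 0.25·7 = 6
Firm 1's FOC against E[q₂] yields q₁ = (38 − 2·10 + E[c₂])/6 = (38 − 20 + 6)/6 = 4.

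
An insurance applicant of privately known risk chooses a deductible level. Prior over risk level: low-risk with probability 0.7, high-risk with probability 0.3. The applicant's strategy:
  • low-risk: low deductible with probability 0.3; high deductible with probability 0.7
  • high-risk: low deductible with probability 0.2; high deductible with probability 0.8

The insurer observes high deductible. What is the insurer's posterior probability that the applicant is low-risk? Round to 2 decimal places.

P(high deductible) = 0.7·0.7 + 0.3·0.8 = 0.73
P(low-risk | high deductible) = (0.7·0.7) / 0.73 = 0.49 / 0.73 = 0.671233

0.67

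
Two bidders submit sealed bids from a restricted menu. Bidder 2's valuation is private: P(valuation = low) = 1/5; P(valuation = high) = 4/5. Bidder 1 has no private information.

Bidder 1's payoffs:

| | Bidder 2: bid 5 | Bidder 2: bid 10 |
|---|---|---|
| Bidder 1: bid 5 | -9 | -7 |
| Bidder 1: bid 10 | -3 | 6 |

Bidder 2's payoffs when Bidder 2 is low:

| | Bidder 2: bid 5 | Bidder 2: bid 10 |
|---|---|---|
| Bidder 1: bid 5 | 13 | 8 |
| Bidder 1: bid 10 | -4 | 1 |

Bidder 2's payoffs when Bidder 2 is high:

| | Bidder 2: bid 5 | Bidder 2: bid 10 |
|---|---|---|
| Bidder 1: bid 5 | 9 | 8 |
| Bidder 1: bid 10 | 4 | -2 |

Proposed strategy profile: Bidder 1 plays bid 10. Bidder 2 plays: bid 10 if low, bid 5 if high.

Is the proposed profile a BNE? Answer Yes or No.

A profile is a BNE iff every type of every player is best-responding given beliefs about the other side.
Bidder 1 plays bid 10: E[bid 10] = 1/5·(6) + 4/5·(-3) = -6/5; E[bid 5] = -43/5. Best-responding. ✓
Bidder 2 (valuation low), facing bid 10: bid 5 gives -4, bid 10 gives 1. Proposed bid 10 is best. ✓
Bidder 2 (valuation high), facing bid 10: bid 5 gives 4, bid 10 gives -2. Proposed bid 5 is best. ✓

Yes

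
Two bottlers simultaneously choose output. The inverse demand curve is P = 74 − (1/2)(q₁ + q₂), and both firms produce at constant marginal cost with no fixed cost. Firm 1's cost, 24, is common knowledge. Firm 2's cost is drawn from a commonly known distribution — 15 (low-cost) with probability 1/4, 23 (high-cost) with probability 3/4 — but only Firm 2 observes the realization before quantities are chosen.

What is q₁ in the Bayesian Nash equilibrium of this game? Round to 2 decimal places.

Type-c best response for Firm 2: q₂(c) = (74 − c) − q₁/2.
Firm 1 maximizes expected profit; its first-order condition is 74 − q₁ − (1/2)E[q₂] − 24 = 0.
Substituting E[q₂] and solving: E[c₂] = 21, so q₁ = (74 − 2·24 + 21)/(3/2) = 31.3333.

31.33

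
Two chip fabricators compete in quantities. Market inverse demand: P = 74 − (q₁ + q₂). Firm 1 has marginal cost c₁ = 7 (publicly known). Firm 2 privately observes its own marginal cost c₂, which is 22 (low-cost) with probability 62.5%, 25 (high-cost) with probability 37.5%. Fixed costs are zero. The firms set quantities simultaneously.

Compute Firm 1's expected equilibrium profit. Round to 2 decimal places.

767.75

Type-c best response for Firm 2: q₂(c) = (74 − c)/2 − q₁/2.
Firm 1 maximizes expected profit; its first-order condition is 74 − 2q₁ − E[q₂] − 7 = 0.
Substituting E[q₂] and solving: E[c₂] = 23.125, so q₁ = (74 − 2·7 + 23.125)/3 = 27.7083.
E[P] = 74 − (q₁ + E[q₂]) = 34.7083; Firm 1's expected profit = (E[P] − 7)·q₁ = (34.7083 − 7)·27.7083 = 767.752.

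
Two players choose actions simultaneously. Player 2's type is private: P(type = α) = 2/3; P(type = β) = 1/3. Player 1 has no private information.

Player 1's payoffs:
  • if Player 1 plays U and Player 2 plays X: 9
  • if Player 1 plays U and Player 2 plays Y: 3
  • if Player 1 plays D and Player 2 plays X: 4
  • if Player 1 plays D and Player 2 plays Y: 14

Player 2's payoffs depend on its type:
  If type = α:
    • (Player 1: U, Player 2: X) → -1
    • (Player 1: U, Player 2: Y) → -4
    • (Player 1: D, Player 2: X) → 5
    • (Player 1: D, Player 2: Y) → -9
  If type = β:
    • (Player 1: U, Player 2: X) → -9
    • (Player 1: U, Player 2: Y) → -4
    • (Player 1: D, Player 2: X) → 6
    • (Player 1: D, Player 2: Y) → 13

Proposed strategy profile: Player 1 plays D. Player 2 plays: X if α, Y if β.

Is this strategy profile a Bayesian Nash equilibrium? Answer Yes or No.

Yes

Player 1 plays D: E[D] = 2/3·(4) + 1/3·(14) = 22/3; E[U] = 7. Best-responding. ✓
Player 2 (type α), facing D: X gives 5, Y gives -9. Proposed X is best. ✓
Player 2 (type β), facing D: X gives 6, Y gives 13. Proposed Y is best. ✓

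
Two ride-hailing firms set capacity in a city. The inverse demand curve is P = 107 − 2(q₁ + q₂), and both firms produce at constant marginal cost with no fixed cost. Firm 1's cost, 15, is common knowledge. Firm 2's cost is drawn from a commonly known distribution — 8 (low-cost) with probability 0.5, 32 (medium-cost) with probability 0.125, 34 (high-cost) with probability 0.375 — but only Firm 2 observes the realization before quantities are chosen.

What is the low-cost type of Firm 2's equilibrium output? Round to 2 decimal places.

Type-c best response for Firm 2: q₂(c) = (107 − c)/4 − q₁/2.
Firm 1 maximizes expected profit; its first-order condition is 107 − 4q₁ − 2E[q₂] − 15 = 0.
Substituting E[q₂] and solving: E[c₂] = 20.75, so q₁ = (107 − 2·15 + 20.75)/6 = 16.2917.
q₂(low-cost) = (107 − 8 − 2·16.2917)/4 = 16.6042.

16.60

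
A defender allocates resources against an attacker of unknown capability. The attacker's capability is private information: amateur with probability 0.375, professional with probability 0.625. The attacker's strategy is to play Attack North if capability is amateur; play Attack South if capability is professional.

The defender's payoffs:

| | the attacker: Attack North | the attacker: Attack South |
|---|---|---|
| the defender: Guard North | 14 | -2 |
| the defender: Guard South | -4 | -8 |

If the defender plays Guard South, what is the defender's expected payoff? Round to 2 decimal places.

E[Guard South] = 0.375·(-4) + 0.625·(-8) = (-1.5) + (-5) = -6.5

-6.50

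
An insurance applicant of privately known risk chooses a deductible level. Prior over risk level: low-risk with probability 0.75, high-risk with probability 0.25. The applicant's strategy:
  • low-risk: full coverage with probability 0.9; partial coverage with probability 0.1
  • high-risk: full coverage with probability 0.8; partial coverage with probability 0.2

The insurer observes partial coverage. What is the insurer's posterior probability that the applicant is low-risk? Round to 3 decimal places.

0.600

P(partial coverage) = 0.75·0.1 + 0.25·0.2 = 0.125
P(low-risk | partial coverage) = (0.75·0.1) / 0.125 = 0.075 / 0.125 = 0.6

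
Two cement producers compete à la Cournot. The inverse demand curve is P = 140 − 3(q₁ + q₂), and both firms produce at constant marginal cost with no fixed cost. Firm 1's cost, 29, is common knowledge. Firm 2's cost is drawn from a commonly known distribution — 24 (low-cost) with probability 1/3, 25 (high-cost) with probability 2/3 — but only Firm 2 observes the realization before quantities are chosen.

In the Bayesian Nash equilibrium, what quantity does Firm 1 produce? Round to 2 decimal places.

Firm 2 with cost c maximizes (140 − 3(q₁+q₂) − c)·q₂, giving q₂(c) = (140 − c − 3q₁)/6.
E[c₂] = 1/3·24 + 2/3·25 = 24.6667
Firm 1's FOC against E[q₂] yields q₁ = (140 − 2·29 + E[c₂])/9 = (140 − 58 + 24.6667)/9 = 11.8519.

11.85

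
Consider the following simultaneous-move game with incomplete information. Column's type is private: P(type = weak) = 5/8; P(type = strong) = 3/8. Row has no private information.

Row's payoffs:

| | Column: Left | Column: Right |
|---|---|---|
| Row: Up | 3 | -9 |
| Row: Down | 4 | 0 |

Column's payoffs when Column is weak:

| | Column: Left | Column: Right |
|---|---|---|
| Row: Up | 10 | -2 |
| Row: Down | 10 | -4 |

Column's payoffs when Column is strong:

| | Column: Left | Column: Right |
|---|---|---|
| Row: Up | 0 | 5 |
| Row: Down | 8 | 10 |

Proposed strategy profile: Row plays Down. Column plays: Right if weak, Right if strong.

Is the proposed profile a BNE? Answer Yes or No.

No

Row plays Down: E[Down] = 5/8·(0) + 3/8·(0) = 0; E[Up] = -9. Best-responding. ✓
Column (type weak), facing Down: Left gives 10, Right gives -4. Proposed Right is not best — profitable deviation exists. ✗
Column (type strong), facing Down: Left gives 8, Right gives 10. Proposed Right is best. ✓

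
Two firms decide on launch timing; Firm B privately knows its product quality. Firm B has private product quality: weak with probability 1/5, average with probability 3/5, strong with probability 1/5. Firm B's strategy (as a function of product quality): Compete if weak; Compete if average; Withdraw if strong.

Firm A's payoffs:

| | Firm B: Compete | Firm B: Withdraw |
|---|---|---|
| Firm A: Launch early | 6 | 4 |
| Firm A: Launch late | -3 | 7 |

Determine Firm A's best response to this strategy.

E[Launch early] = 1/5·(6) + 3/5·(6) + 1/5·(4) = 28/5
E[Launch late] = 1/5·(-3) + 3/5·(-3) + 1/5·(7) = -1
Best response: Launch early (28/5 is the largest).

Launch early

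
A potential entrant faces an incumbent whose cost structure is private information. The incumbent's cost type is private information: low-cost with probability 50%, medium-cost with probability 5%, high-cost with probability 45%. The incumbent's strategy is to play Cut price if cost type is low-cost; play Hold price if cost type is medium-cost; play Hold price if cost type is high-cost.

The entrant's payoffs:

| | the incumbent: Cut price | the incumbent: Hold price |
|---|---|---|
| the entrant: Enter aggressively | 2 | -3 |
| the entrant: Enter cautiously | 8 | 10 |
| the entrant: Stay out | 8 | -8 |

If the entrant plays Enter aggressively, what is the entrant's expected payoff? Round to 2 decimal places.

-0.50

E[Enter aggressively] = 0.5·2 + 0.05·(-3) + 0.45·(-3) = 1 + (-0.15) + (-1.35) = -0.5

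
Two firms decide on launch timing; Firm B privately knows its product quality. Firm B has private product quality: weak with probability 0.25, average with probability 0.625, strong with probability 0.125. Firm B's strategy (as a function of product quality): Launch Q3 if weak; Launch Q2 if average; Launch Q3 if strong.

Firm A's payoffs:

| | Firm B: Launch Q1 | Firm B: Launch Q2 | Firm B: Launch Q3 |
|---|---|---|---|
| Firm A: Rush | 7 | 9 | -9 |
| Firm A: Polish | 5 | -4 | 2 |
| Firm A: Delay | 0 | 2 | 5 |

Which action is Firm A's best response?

Delay

E[Rush] = 0.25·(-9) + 0.625·(9) + 0.125·(-9) = 2.25
E[Polish] = 0.25·(2) + 0.625·(-4) + 0.125·(2) = -1.75
E[Delay] = 0.25·(5) + 0.625·(2) + 0.125·(5) = 3.125
Best response: Delay (3.125 is the largest).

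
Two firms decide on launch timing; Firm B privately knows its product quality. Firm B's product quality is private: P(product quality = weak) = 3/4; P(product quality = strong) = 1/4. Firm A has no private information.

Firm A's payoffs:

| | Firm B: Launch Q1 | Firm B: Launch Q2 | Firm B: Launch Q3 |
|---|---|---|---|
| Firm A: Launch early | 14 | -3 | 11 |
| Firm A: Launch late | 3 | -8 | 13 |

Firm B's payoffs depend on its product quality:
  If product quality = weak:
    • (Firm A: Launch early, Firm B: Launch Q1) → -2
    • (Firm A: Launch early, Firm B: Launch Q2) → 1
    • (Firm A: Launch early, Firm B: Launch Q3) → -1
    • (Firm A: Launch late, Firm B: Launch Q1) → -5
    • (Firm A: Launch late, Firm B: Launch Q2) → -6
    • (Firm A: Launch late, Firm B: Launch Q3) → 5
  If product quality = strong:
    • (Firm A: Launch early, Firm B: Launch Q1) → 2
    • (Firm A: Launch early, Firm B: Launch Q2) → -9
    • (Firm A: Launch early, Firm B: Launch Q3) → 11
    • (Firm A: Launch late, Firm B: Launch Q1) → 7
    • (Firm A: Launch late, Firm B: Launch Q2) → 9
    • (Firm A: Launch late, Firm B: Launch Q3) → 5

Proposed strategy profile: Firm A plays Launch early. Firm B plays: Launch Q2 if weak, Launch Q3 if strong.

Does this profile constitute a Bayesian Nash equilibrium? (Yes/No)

Yes

A profile is a BNE iff every type of every player is best-responding given beliefs about the other side.
Firm A plays Launch early: E[Launch early] = 3/4·(-3) + 1/4·(11) = 1/2; E[Launch late] = -11/4. Best-responding. ✓
Firm B (product quality weak), facing Launch early: Launch Q1 gives -2, Launch Q2 gives 1, Launch Q3 gives -1. Proposed Launch Q2 is best. ✓
Firm B (product quality strong), facing Launch early: Launch Q1 gives 2, Launch Q2 gives -9, Launch Q3 gives 11. Proposed Launch Q3 is best. ✓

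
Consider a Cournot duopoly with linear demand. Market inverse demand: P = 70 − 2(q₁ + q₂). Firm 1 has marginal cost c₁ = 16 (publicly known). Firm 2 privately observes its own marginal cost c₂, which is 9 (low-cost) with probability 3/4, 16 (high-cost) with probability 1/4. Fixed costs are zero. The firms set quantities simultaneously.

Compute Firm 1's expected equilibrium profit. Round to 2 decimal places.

132.03

Type-c best response for Firm 2: q₂(c) = (70 − c)/4 − q₁/2.
Firm 1 maximizes expected profit; its first-order condition is 70 − 4q₁ − 2E[q₂] − 16 = 0.
Substituting E[q₂] and solving: E[c₂] = 10.75, so q₁ = (70 − 2·16 + 10.75)/6 = 8.125.
E[P] = 70 − 2·(q₁ + E[q₂]) = 32.25; Firm 1's expected profit = (E[P] − 16)·q₁ = (32.25 − 16)·8.125 = 132.031.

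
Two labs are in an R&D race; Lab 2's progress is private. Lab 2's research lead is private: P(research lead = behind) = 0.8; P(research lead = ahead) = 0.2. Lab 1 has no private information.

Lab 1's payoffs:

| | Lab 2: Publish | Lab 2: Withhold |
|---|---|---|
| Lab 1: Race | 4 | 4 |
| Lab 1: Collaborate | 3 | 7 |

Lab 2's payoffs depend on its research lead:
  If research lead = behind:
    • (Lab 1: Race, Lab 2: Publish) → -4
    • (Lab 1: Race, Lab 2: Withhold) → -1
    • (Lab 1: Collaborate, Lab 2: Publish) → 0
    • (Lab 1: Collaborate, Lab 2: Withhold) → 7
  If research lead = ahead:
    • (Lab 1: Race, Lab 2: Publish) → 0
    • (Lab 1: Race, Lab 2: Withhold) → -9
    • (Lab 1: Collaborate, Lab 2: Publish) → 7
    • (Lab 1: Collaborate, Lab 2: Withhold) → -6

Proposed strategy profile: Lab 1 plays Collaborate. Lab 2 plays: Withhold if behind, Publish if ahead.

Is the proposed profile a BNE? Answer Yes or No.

Yes

Lab 1 plays Collaborate: E[Collaborate] = 0.8·(7) + 0.2·(3) = 6.2; E[Race] = 4. Best-responding. ✓
Lab 2 (research lead behind), facing Collaborate: Publish gives 0, Withhold gives 7. Proposed Withhold is best. ✓
Lab 2 (research lead ahead), facing Collaborate: Publish gives 7, Withhold gives -6. Proposed Publish is best. ✓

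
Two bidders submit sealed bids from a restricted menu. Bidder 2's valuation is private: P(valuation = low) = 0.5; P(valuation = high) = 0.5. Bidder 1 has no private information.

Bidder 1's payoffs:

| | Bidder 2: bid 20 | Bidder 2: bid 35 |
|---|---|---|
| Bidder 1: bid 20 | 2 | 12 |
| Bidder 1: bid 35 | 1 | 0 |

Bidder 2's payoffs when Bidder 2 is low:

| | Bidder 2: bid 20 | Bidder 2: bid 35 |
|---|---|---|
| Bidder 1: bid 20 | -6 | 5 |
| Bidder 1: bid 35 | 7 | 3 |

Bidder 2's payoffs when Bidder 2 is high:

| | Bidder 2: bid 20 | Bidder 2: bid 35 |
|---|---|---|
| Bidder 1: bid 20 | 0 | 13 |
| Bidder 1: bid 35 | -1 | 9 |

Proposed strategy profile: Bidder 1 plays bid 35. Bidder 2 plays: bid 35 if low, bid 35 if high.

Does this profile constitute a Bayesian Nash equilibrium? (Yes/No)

Bidder 1 plays bid 35: E[bid 35] = 0.5·(0) + 0.5·(0) = 0; E[bid 20] = 12. Not best-responding. ✗
Bidder 2 (valuation low), facing bid 35: bid 20 gives 7, bid 35 gives 3. Proposed bid 35 is not best — profitable deviation exists. ✗
Bidder 2 (valuation high), facing bid 35: bid 20 gives -1, bid 35 gives 9. Proposed bid 35 is best. ✓

No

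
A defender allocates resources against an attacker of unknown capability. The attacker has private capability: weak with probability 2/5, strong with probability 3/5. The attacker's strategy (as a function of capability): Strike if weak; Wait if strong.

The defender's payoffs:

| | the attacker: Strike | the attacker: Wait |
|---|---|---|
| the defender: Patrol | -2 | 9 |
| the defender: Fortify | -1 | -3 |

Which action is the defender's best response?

Patrol

E[Patrol] = 2/5·(-2) + 3/5·(9) = 23/5
E[Fortify] = 2/5·(-1) + 3/5·(-3) = -11/5
Best response: Patrol (23/5 is the largest).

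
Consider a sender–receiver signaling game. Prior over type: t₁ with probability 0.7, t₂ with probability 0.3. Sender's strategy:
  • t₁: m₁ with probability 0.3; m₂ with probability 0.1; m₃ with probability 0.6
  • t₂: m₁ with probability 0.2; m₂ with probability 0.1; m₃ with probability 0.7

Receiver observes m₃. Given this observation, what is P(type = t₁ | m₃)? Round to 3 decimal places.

0.667

Apply Bayes' rule using the sender's strategy as the likelihood.
P(m₃) = 0.7·0.6 + 0.3·0.7 = 0.63
P(t₁ | m₃) = (0.7·0.6) / 0.63 = 0.42 / 0.63 = 0.666667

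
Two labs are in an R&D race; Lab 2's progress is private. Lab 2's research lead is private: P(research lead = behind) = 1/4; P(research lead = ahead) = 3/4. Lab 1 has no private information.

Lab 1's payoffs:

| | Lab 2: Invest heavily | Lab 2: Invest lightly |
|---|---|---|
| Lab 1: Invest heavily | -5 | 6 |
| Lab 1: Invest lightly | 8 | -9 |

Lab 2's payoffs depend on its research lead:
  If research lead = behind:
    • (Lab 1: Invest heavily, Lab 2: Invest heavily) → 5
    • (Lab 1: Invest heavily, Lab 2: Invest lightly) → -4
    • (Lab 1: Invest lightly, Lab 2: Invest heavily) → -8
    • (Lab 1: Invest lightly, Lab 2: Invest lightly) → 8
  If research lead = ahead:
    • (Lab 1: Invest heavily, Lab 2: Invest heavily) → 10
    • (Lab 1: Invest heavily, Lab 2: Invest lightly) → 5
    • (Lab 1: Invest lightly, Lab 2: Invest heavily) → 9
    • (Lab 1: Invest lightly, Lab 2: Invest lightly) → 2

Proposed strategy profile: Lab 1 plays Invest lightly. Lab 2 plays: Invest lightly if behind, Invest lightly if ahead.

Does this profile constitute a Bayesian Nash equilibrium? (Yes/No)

A profile is a BNE iff every type of every player is best-responding given beliefs about the other side.
Lab 1 plays Invest lightly: E[Invest lightly] = 1/4·(-9) + 3/4·(-9) = -9; E[Invest heavily] = 6. Not best-responding. ✗
Lab 2 (research lead behind), facing Invest lightly: Invest heavily gives -8, Invest lightly gives 8. Proposed Invest lightly is best. ✓
Lab 2 (research lead ahead), facing Invest lightly: Invest heavily gives 9, Invest lightly gives 2. Proposed Invest lightly is not best — profitable deviation exists. ✗

No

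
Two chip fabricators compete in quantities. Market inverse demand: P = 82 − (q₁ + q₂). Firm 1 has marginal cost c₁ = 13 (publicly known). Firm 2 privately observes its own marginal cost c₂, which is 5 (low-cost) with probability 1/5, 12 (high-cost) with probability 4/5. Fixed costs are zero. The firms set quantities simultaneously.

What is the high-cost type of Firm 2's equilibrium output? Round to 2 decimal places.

Type-c best response for Firm 2: q₂(c) = (82 − c)/2 − q₁/2.
Firm 1 maximizes expected profit; its first-order condition is 82 − 2q₁ − E[q₂] − 13 = 0.
Substituting E[q₂] and solving: E[c₂] = 10.6, so q₁ = (82 − 2·13 + 10.6)/3 = 22.2.
q₂(high-cost) = (82 − 12 − 22.2)/2 = 23.9.

23.90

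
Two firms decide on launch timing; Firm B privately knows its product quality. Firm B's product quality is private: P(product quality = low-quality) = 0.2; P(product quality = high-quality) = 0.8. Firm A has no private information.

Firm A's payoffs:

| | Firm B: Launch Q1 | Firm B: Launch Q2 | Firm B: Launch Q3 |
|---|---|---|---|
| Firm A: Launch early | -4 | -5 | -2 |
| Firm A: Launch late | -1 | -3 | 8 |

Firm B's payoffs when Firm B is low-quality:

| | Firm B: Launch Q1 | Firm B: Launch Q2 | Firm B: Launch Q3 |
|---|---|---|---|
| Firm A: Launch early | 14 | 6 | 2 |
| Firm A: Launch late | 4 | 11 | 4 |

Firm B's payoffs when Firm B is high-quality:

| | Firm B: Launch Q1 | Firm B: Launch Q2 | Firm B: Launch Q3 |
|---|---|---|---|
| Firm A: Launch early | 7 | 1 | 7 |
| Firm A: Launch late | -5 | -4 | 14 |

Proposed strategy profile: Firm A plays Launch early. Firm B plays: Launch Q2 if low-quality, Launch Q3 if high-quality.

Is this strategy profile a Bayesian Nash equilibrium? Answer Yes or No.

A profile is a BNE iff every type of every player is best-responding given beliefs about the other side.
Firm A plays Launch early: E[Launch early] = 0.2·(-5) + 0.8·(-2) = -2.6; E[Launch late] = 5.8. Not best-responding. ✗
Firm B (product quality low-quality), facing Launch early: Launch Q1 gives 14, Launch Q2 gives 6, Launch Q3 gives 2. Proposed Launch Q2 is not best — profitable deviation exists. ✗
Firm B (product quality high-quality), facing Launch early: Launch Q1 gives 7, Launch Q2 gives 1, Launch Q3 gives 7. Proposed Launch Q3 is best. ✓

No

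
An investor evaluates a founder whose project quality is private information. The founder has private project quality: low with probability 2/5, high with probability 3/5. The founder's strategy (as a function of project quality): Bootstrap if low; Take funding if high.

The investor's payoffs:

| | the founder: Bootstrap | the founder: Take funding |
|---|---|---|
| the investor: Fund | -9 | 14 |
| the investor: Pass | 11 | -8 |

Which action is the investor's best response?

Fund

E[Fund] = 2/5·(-9) + 3/5·(14) = 24/5
E[Pass] = 2/5·(11) + 3/5·(-8) = -2/5
Best response: Fund (24/5 is the largest).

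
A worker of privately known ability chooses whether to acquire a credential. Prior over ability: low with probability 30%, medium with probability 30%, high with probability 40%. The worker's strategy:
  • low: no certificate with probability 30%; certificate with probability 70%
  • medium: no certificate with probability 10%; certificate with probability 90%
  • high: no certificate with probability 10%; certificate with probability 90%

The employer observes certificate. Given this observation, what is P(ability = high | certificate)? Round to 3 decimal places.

P(certificate) = 0.3·0.7 + 0.3·0.9 + 0.4·0.9 = 0.84
P(high | certificate) = (0.4·0.9) / 0.84 = 0.36 / 0.84 = 0.428571

0.429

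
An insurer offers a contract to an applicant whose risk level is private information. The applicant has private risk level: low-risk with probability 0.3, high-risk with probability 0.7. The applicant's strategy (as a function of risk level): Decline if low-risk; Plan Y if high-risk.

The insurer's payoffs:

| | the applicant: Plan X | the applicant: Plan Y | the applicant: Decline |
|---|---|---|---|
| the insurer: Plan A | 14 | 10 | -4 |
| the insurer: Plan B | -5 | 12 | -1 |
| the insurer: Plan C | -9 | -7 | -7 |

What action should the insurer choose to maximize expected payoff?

Compute the insurer's expected payoff for each action, taking the expectation over the applicant's type.
E[Plan A] = 0.3·(-4) + 0.7·(10) = 5.8
E[Plan B] = 0.3·(-1) + 0.7·(12) = 8.1
E[Plan C] = 0.3·(-7) + 0.7·(-7) = -7
Best response: Plan B (8.1 is the largest).

Plan B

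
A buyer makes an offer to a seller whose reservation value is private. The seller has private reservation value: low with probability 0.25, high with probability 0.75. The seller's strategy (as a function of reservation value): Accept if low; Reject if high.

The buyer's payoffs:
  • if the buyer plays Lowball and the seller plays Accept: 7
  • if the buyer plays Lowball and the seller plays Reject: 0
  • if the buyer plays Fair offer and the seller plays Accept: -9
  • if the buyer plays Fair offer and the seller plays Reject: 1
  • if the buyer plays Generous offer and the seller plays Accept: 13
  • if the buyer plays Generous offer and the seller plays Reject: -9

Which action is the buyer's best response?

E[Lowball] = 0.25·(7) + 0.75·(0) = 1.75
E[Fair offer] = 0.25·(-9) + 0.75·(1) = -1.5
E[Generous offer] = 0.25·(13) + 0.75·(-9) = -3.5
Best response: Lowball (1.75 is the largest).

Lowball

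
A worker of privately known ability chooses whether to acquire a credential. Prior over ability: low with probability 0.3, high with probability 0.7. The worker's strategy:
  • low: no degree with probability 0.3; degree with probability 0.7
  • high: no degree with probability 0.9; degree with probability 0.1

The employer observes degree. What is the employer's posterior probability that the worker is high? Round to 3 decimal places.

0.250

P(degree) = 0.3·0.7 + 0.7·0.1 = 0.28
P(high | degree) = (0.7·0.1) / 0.28 = 0.07 / 0.28 = 0.25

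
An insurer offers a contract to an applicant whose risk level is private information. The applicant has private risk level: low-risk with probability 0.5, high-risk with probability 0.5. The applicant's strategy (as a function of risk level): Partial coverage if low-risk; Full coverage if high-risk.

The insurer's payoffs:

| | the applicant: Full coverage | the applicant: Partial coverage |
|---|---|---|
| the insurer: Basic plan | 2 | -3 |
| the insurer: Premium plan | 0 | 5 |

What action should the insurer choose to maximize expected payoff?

Premium plan

E[Basic plan] = 0.5·(-3) + 0.5·(2) = -0.5
E[Premium plan] = 0.5·(5) + 0.5·(0) = 2.5
Best response: Premium plan (2.5 is the largest).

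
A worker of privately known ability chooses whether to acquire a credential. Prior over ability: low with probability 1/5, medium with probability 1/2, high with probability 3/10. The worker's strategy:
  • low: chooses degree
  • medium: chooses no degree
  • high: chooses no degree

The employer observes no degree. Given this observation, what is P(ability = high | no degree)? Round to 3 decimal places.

P(no degree) = (1/5)·0 + (1/2)·1 + (3/10)·1 = 4/5
P(high | no degree) = ((3/10)·1) / (4/5) = (3/10) / (4/5) = 3/8

0.375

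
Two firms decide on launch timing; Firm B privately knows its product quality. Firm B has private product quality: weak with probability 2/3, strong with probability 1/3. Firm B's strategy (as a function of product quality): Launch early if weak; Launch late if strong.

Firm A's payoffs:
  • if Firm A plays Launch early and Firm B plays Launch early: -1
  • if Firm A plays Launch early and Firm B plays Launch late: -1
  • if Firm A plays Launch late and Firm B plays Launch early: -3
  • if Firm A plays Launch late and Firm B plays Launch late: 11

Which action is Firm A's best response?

Launch late

E[Launch early] = 2/3·(-1) + 1/3·(-1) = -1
E[Launch late] = 2/3·(-3) + 1/3·(11) = 5/3
Best response: Launch late (5/3 is the largest).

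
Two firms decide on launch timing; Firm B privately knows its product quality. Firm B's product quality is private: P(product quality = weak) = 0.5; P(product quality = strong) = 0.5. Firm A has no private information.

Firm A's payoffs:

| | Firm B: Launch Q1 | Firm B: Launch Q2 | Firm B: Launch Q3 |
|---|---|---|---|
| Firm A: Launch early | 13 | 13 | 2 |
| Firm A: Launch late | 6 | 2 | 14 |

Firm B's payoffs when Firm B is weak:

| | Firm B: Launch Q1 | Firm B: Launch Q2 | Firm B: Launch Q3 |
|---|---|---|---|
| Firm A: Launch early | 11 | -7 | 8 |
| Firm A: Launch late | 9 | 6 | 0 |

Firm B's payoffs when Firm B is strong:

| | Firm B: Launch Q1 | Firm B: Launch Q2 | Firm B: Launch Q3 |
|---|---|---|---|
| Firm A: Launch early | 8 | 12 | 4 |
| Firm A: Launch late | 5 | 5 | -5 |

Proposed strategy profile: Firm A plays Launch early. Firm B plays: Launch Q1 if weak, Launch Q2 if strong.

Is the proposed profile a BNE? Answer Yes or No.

Firm A plays Launch early: E[Launch early] = 0.5·(13) + 0.5·(13) = 13; E[Launch late] = 4. Best-responding. ✓
Firm B (product quality weak), facing Launch early: Launch Q1 gives 11, Launch Q2 gives -7, Launch Q3 gives 8. Proposed Launch Q1 is best. ✓
Firm B (product quality strong), facing Launch early: Launch Q1 gives 8, Launch Q2 gives 12, Launch Q3 gives 4. Proposed Launch Q2 is best. ✓

Yes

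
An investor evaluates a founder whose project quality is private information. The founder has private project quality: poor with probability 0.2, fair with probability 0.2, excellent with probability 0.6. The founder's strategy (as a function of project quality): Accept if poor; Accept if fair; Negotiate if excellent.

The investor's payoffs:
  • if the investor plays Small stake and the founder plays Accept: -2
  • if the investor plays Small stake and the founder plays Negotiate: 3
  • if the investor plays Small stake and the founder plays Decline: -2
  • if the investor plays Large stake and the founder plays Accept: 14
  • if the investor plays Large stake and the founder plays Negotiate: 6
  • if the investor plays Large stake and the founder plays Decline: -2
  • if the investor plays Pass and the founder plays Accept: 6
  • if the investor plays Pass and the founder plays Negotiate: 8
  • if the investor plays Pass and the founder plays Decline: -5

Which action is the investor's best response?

Compute the investor's expected payoff for each action, taking the expectation over the founder's type.
E[Small stake] = 0.2·(-2) + 0.2·(-2) + 0.6·(3) = 1
E[Large stake] = 0.2·(14) + 0.2·(14) + 0.6·(6) = 9.2
E[Pass] = 0.2·(6) + 0.2·(6) + 0.6·(8) = 7.2
Best response: Large stake (9.2 is the largest).

Large stake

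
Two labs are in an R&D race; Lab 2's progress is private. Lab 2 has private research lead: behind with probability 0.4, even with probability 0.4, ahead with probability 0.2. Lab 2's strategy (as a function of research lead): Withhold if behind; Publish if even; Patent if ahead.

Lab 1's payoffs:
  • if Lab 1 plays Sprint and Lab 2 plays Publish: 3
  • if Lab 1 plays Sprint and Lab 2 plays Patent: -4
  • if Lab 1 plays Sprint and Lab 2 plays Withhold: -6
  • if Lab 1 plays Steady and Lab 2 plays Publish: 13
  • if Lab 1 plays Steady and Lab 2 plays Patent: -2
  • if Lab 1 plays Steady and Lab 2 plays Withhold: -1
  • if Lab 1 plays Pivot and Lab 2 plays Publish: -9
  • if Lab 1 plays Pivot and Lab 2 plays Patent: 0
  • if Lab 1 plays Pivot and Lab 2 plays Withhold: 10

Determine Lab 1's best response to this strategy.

Compute Lab 1's expected payoff for each action, taking the expectation over Lab 2's type.
E[Sprint] = 0.4·(-6) + 0.4·(3) + 0.2·(-4) = -2
E[Steady] = 0.4·(-1) + 0.4·(13) + 0.2·(-2) = 4.4
E[Pivot] = 0.4·(10) + 0.4·(-9) + 0.2·(0) = 0.4
Best response: Steady (4.4 is the largest).

Steady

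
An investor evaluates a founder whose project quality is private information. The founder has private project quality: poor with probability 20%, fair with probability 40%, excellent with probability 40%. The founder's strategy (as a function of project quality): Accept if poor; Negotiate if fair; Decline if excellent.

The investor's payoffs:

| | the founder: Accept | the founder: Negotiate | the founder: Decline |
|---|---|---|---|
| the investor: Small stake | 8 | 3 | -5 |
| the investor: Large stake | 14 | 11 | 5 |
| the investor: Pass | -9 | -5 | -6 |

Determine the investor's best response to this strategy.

Compute the investor's expected payoff for each action, taking the expectation over the founder's type.
E[Small stake] = 0.2·(8) + 0.4·(3) + 0.4·(-5) = 0.8
E[Large stake] = 0.2·(14) + 0.4·(11) + 0.4·(5) = 9.2
E[Pass] = 0.2·(-9) + 0.4·(-5) + 0.4·(-6) = -6.2
Best response: Large stake (9.2 is the largest).

Large stake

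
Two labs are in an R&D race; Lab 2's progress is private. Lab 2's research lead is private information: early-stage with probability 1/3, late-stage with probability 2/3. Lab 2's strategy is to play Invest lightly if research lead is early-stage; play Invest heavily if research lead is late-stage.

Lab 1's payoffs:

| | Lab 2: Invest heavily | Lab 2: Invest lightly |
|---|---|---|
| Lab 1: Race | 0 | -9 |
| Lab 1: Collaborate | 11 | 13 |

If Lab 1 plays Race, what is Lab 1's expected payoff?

Take the expectation over Lab 2's research lead, weighting each type's action by its prior probability.
E[Race] = 1/3·(-9) + 2/3·0 = (-3) + 0 = -3

-3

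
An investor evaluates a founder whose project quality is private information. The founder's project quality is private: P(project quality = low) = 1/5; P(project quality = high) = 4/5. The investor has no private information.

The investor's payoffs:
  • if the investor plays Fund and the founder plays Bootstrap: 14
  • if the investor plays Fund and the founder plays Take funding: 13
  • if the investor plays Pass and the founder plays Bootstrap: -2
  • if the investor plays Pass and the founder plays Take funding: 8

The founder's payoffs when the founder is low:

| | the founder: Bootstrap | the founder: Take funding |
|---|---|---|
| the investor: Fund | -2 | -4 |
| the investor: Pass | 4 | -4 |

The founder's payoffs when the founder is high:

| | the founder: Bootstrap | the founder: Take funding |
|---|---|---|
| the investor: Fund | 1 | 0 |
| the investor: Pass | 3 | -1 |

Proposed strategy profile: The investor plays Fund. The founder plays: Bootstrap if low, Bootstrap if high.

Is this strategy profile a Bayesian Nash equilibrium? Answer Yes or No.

Yes

A profile is a BNE iff every type of every player is best-responding given beliefs about the other side.
The investor plays Fund: E[Fund] = 1/5·(14) + 4/5·(14) = 14; E[Pass] = -2. Best-responding. ✓
The founder (project quality low), facing Fund: Bootstrap gives -2, Take funding gives -4. Proposed Bootstrap is best. ✓
The founder (project quality high), facing Fund: Bootstrap gives 1, Take funding gives 0. Proposed Bootstrap is best. ✓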